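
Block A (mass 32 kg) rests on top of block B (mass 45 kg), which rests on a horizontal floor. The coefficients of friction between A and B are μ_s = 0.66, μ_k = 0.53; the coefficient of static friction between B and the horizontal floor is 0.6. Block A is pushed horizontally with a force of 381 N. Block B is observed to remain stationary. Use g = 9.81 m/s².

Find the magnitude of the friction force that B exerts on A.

Normal force at the A–B interface: N₁ = m_A g = 313.9 N.
So the A–B interface can sustain at most μ_s N₁ = 207.2 N of static friction.
Since P = 381 N > 207.2 N, A slides on B; the A–B friction is kinetic: f₁ = μ_k N₁ = 0.53×313.9 = 166 N.
B experiences an equal 166 N forward from A (third law). B is in equilibrium, so the floor supplies f₂ = 166 N of static friction (limit μ_s(m_A+m_B)g = 453.2 N, not exceeded).

f ≈ 166 N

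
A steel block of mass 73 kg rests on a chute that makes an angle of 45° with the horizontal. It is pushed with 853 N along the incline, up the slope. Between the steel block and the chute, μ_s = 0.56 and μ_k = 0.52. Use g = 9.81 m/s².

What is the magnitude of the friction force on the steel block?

f ≈ 263 N (down the incline)

The normal reaction is N = m g cos θ = 506.4 N.
Parallel to the incline, ΣF = 0 gives f = m g sin θ − P = 506.4 − 853 = -346.6 N (up-slope positive).
Static friction can supply at most μ_s N = 283.6 N.
|-346.6| exceeds 283.6 N, so the steel block slips up-slope; friction is kinetic, f = μ_k N = 0.52×506.4 = 263 N.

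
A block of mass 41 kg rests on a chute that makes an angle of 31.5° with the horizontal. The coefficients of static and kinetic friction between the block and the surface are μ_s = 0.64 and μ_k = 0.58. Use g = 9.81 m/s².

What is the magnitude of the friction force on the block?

The normal reaction is N = m g cos θ = 342.9 N.
Along the slope the weight component is m g sin θ = 210.2 N; friction must supply exactly this, acting up-slope.
The static-friction ceiling is μ_s N = 0.64 × 342.9 = 219.5 N.
Since |210.2| ≤ 219.5 N, static friction is sufficient; f equals the required value, not μ_s N.

f ≈ 210 N (up the incline)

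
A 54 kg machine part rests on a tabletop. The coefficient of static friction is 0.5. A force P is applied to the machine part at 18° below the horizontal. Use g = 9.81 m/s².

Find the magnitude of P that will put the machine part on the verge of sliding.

P ≈ 333 N

N = m g + P sin α (the push presses the machine part into the tabletop).
At impending slip, P cos α = μ_s N = μ_s (m g + P sin α).
Solving: P (cos α − μ_s sin α) = μ_s m g → P = 0.5×530/(cos 18° − 0.5 sin 18°) = 265/0.7965 = 333 N.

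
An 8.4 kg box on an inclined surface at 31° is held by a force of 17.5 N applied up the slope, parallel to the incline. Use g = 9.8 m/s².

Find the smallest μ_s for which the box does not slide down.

N = m g cos θ = 70.56 N.
Friction must make up the shortfall along the incline: f = m g sin θ − P = 42.4 − 17.5 = 24.9 N.
At the threshold f = μ_s N, so μ_s,min = 24.9/70.56 = 0.353.

μ_s,min ≈ 0.353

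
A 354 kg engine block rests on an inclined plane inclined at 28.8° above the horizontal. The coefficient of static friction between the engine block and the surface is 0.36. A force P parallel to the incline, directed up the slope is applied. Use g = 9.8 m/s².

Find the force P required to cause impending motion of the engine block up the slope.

P ≈ 2770 N

At impending motion up the slope, friction acts down-slope at its limit: f = μ_s N.
P is parallel to the surface, so N = m g cos θ = 3040 N.
Along the incline: P = m g sin θ + μ_s N = 1670 + 0.36×3040 = 2770 N.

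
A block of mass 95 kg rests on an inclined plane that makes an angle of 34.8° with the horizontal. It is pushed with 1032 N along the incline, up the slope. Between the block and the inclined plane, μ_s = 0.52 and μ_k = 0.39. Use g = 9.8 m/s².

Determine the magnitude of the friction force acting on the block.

Normal force: N = m g cos θ = 95 × 9.8 × cos 34.8° = 764.5 N.
For equilibrium along the incline the friction force must supply f = m g sin θ − P = 531.3 − 1032 = -500.7 N (positive meaning up-slope).
Maximum static friction available: μ_s N = 0.52 × 764.5 = 397.5 N.
Since |-500.7| > 397.5 N, static friction cannot hold it; the block slides up the incline and kinetic friction applies: f = μ_k N = 0.39 × 764.5 = 298 N.

f ≈ 298 N (down the incline)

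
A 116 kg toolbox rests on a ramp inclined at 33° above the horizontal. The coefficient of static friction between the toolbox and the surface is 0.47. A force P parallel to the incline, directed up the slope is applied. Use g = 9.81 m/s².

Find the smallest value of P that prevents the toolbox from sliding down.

P_min ≈ 171 N

The toolbox tends to slide down (tan θ > μ_s), so at the point of impending slip friction acts up-slope at its limit: f = μ_s N.
P is parallel to the surface, so N = m g cos θ = 954 N.
Along the incline: P + μ_s N = m g sin θ, so P = 620 − 0.47×954 = 171 N.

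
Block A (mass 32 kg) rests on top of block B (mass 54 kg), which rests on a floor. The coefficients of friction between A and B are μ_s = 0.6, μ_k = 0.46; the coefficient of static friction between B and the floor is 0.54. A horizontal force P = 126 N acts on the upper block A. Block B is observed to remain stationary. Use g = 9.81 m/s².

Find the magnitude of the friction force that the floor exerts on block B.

Between the blocks, N₁ = m_A g = 313.9 N.
Maximum static friction on A from B: μ_s N₁ = 0.6×313.9 = 188.4 N.
P = 126 N is within that limit, so A and B move together (both at rest); the A–B friction is simply f₁ = P = 126 N.
B experiences an equal 126 N forward from A (third law). B is in equilibrium, so the floor supplies f₂ = 126 N of static friction (limit μ_s(m_A+m_B)g = 455.6 N, not exceeded).

f ≈ 126 N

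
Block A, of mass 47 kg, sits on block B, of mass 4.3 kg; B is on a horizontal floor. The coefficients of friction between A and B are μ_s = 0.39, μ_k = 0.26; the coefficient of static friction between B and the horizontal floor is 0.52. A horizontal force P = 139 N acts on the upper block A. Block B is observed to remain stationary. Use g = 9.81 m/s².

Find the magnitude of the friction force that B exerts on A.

f ≈ 139 N

Normal force at the A–B interface: N₁ = m_A g = 461.1 N.
Maximum static friction on A from B: μ_s N₁ = 0.39×461.1 = 179.8 N.
P = 139 N is within that limit, so A and B move together (both at rest); the A–B friction is simply f₁ = P = 139 N.
B experiences an equal 139 N forward from A (third law). B is in equilibrium, so the floor supplies f₂ = 139 N of static friction (limit μ_s(m_A+m_B)g = 261.7 N, not exceeded).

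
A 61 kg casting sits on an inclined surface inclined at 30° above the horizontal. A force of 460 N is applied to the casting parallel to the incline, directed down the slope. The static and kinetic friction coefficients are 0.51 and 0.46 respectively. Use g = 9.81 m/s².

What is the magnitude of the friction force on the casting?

Normal force: N = m g cos θ = 61 × 9.81 × cos 30° = 518.2 N.
For equilibrium along the incline the friction force must supply f = m g sin θ + P = 299.2 + 460 = 759.2 N (positive meaning up-slope).
Static friction can supply at most μ_s N = 264.3 N.
Since |759.2| > 264.3 N, static friction cannot hold it; the casting slides down the incline and kinetic friction applies: f = μ_k N = 0.46 × 518.2 = 238 N.

f ≈ 238 N (up the incline)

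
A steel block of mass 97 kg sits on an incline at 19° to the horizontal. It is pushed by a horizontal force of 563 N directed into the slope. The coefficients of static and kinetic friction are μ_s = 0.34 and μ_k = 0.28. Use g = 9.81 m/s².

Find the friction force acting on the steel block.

Normal direction: N = m g cos θ + P sin θ = 1083 N.
Parallel to the incline: P cos θ − m g sin θ = 532.3 − 309.8 = 222.5 N; the friction needed to balance this is 222.5 N acting down the slope.
The limit of static friction is μ_s N = 368.2 N.
|f_req| = 222.5 ≤ 368.2 N → the steel block is in equilibrium; friction equals the required value.

f ≈ 223 N (down the incline)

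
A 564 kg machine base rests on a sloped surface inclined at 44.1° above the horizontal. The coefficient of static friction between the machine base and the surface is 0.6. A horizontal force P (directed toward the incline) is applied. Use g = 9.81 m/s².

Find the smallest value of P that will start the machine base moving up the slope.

At impending motion up the slope, friction acts down-slope at its limit: f = μ_s N.
Perpendicular to the incline: N = m g cos θ + P sin θ.
Along the incline: P cos θ = m g sin θ + μ_s N = m g sin θ + μ_s (m g cos θ + P sin θ).
Solving, P (cos θ − μ_s sin θ) = m g (sin θ + μ_s cos θ), so P = 564×9.81×(sin 44.1° + 0.6 cos 44.1°)/(cos 44.1° − 0.6 sin 44.1°) = 5530×1.127/0.3006 = 20700 N.

P ≈ 20700 N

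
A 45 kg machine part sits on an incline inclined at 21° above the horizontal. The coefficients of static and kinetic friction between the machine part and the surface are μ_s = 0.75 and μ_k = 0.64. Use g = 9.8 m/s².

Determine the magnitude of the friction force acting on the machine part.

The normal reaction is N = m g cos θ = 411.7 N.
For equilibrium along the incline, friction must balance the weight component: f = m g sin θ = 158 N up the slope.
Maximum static friction available: μ_s N = 0.75 × 411.7 = 308.8 N.
Since |158| ≤ 308.8 N, the machine part remains in static equilibrium and friction takes exactly the required value.

f ≈ 158 N (up the incline)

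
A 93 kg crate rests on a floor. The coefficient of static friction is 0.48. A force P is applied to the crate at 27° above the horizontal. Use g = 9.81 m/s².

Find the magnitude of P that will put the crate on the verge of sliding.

P ≈ 395 N

N = m g − P sin α (the pull lifts the crate).
At impending slip, P cos α = μ_s N = μ_s (m g − P sin α).
Solving: P (cos α + μ_s sin α) = μ_s m g → P = 0.48×912/(cos 27° + 0.48 sin 27°) = 438/1.109 = 395 N.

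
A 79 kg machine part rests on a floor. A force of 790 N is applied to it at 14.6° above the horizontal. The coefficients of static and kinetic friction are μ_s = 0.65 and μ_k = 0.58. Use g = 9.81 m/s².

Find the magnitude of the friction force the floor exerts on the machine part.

Vertical equilibrium gives N = m g − P sin α = 575.9 N.
Horizontally, friction must balance P cos α = 764.5 N.
The static-friction limit is μ_s N = 374.3 N.
The required friction exceeds μ_s N, so the machine part moves and f = μ_k N = 334 N.

f ≈ 334 N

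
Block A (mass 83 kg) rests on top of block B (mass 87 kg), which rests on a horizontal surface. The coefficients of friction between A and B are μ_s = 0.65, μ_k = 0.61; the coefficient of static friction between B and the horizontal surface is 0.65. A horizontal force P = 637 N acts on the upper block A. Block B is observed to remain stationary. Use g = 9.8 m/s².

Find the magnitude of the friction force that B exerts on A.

Normal force at the A–B interface: N₁ = m_A g = 813.4 N.
Maximum static friction on A from B: μ_s N₁ = 0.65×813.4 = 528.7 N.
P = 637 N exceeds that limit, so A slips over B and the interface friction becomes kinetic: f₁ = μ_k N₁ = 0.61×813.4 = 496 N.
By Newton's third law B feels 496 N forward from A. With B stationary, the floor's static friction on B balances it: f₂ = 496 N (well within μ_s(m_A+m_B)g = 1083 N).

f ≈ 496 N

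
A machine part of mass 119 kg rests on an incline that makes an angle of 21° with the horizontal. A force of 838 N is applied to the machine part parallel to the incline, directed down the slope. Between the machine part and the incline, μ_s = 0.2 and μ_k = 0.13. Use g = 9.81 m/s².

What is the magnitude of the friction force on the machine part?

f ≈ 142 N (up the incline)

Perpendicular to the surface, N = m g cos θ = 119·9.81·cos 21° = 1090 N.
The friction needed for equilibrium is m g sin θ + P = 418.4 + 838 = 1256 N, measured positive up-slope.
Maximum static friction available: μ_s N = 0.2 × 1090 = 218 N.
|1256| exceeds 218 N, so the machine part slips down-slope; friction is kinetic, f = μ_k N = 0.13×1090 = 142 N.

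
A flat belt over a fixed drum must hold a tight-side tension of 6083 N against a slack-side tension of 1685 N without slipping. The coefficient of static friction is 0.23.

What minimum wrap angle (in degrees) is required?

T₂/T₁ = e^{μβ} → β = ln(T₂/T₁)/μ.
β = ln(6083/1685)/0.23 = 1.284/0.23 = 5.581 rad.
In degrees: β = 5.581 × 180/π = 320°.

β_min ≈ 320°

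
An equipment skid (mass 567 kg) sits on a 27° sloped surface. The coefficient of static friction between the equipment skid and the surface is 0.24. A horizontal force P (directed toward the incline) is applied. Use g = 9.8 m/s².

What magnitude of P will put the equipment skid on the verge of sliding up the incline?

P ≈ 4750 N

At impending motion up the slope, friction acts down-slope at its limit: f = μ_s N.
Perpendicular to the incline: N = m g cos θ + P sin θ.
Along the incline: P cos θ = m g sin θ + μ_s N = m g sin θ + μ_s (m g cos θ + P sin θ).
Solving, P (cos θ − μ_s sin θ) = m g (sin θ + μ_s cos θ), so P = 567×9.8×(sin 27° + 0.24 cos 27°)/(cos 27° − 0.24 sin 27°) = 5560×0.6678/0.782 = 4750 N.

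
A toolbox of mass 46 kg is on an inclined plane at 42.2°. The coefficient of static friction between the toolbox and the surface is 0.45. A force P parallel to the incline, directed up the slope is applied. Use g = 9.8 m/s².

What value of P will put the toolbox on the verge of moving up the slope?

P ≈ 453 N

At impending motion up the slope, friction acts down-slope at its limit: f = μ_s N.
P is parallel to the surface, so N = m g cos θ = 334 N.
Along the incline: P = m g sin θ + μ_s N = 303 + 0.45×334 = 453 N.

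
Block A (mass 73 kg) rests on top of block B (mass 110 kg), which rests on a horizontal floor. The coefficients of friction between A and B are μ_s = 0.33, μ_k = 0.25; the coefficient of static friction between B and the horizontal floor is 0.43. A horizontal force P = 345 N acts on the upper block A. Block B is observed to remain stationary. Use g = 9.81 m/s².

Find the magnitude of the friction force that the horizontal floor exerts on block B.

f ≈ 179 N

Normal force at the A–B interface: N₁ = m_A g = 716.1 N.
So the A–B interface can sustain at most μ_s N₁ = 236.3 N of static friction.
P = 345 N exceeds that limit, so A slips over B and the interface friction becomes kinetic: f₁ = μ_k N₁ = 0.25×716.1 = 179 N.
B experiences an equal 179 N forward from A (third law). B is in equilibrium, so the floor supplies f₂ = 179 N of static friction (limit μ_s(m_A+m_B)g = 771.9 N, not exceeded).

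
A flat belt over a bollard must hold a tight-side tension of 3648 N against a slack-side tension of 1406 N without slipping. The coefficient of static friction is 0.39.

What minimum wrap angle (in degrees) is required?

T₂/T₁ = e^{μβ} → β = ln(T₂/T₁)/μ.
β = ln(3648/1406)/0.39 = 0.9534/0.39 = 2.445 rad.
In degrees: β = 2.445 × 180/π = 140°.

β_min ≈ 140°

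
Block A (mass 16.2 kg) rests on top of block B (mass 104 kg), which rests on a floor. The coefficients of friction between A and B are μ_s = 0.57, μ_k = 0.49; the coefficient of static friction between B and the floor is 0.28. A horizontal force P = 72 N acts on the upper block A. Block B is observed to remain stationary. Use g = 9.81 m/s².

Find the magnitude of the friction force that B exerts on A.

The normal force B exerts on A is simply A's weight, N₁ = 158.9 N.
So the A–B interface can sustain at most μ_s N₁ = 90.59 N of static friction.
Since P = 72 N ≤ 90.59 N, A does not slip on B; friction on A equals P = 72 N.
By Newton's third law B feels 72 N forward from A. With B stationary, the floor's static friction on B balances it: f₂ = 72 N (well within μ_s(m_A+m_B)g = 330.2 N).

f ≈ 72 N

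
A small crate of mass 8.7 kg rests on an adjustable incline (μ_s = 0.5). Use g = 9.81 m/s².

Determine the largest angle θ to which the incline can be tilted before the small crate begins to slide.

At the slip threshold, m g sin θ = μ_s · m g cos θ, so tan θ = μ_s.
θ_max = arctan(0.5) = 26.6°.

θ_max ≈ 26.6°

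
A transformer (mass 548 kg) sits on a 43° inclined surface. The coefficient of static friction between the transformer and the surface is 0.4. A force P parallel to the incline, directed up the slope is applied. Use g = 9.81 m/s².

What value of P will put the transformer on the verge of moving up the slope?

At impending motion up the slope, friction acts down-slope at its limit: f = μ_s N.
P is parallel to the surface, so N = m g cos θ = 3930 N.
Along the incline: P = m g sin θ + μ_s N = 3670 + 0.4×3930 = 5240 N.

P ≈ 5240 N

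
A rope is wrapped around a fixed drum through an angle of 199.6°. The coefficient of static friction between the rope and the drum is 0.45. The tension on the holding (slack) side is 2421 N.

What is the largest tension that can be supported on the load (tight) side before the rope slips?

At impending slip the capstan equation gives T₂/T₁ = e^{μβ} with β in radians.
β = 199.6° × π/180 = 3.484 rad.
e^{μβ} = e^{0.45×3.484} = 4.795.
T₂ = T₁ · e^{μβ} = 2421 × 4.795 = 11600 N.

T_max ≈ 11600 N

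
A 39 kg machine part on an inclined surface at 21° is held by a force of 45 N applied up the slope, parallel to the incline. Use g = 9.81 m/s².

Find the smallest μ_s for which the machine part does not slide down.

μ_s,min ≈ 0.258

N = m g cos θ = 357.2 N.
Friction must make up the shortfall along the incline: f = m g sin θ − P = 137.1 − 45 = 92.11 N.
At the threshold f = μ_s N, so μ_s,min = 92.11/357.2 = 0.258.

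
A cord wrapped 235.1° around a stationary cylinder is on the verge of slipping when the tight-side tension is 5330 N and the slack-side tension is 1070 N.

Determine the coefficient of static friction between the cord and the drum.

T₂/T₁ = e^{μβ} → μ = ln(T₂/T₁)/β.
β = 235.1° = 4.103 rad.
μ = ln(5330/1070)/4.103 = ln(4.981)/4.103 = 0.391.

μ ≈ 0.391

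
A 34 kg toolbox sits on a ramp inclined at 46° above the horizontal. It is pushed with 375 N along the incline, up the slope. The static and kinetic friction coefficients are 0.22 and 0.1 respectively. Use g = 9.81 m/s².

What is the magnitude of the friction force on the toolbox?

f ≈ 23.2 N (down the incline)

Perpendicular to the surface, N = m g cos θ = 34·9.81·cos 46° = 231.7 N.
Parallel to the incline, ΣF = 0 gives f = m g sin θ − P = 239.9 − 375 = -135.1 N (up-slope positive).
Static friction can supply at most μ_s N = 50.97 N.
Since |-135.1| > 50.97 N, static friction cannot hold it; the toolbox slides up the incline and kinetic friction applies: f = μ_k N = 0.1 × 231.7 = 23.2 N.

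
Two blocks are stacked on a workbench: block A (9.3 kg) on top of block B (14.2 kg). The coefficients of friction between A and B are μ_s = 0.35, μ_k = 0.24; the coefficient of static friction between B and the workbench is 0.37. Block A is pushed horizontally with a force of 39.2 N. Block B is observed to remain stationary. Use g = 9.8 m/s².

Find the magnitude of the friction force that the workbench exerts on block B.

f ≈ 21.9 N

Normal force at the A–B interface: N₁ = m_A g = 91.14 N.
Maximum static friction on A from B: μ_s N₁ = 0.35×91.14 = 31.9 N.
P = 39.2 N exceeds that limit, so A slips over B and the interface friction becomes kinetic: f₁ = μ_k N₁ = 0.24×91.14 = 21.9 N.
By Newton's third law B feels 21.9 N forward from A. With B stationary, the floor's static friction on B balances it: f₂ = 21.9 N (well within μ_s(m_A+m_B)g = 85.21 N).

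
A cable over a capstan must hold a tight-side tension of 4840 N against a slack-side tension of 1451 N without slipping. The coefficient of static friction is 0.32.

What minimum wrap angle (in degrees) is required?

β_min ≈ 216°

T₂/T₁ = e^{μβ} → β = ln(T₂/T₁)/μ.
β = ln(4840/1451)/0.32 = 1.205/0.32 = 3.765 rad.
In degrees: β = 3.765 × 180/π = 216°.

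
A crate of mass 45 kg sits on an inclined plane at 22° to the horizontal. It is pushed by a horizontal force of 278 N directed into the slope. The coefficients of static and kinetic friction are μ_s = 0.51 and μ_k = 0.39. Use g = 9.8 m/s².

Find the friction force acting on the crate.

f ≈ 92.6 N (down the incline)

Resolve perpendicular to the incline: N = m g cos θ + P sin θ = 45×9.8×cos 22° + 278×sin 22° = 513 N.
Along the incline, the net driving force (taking up-slope positive) is P cos θ − m g sin θ = 257.8 − 165.2 = 92.56 N, so equilibrium requires friction f = -92.56 N (down-slope).
The limit of static friction is μ_s N = 261.6 N.
Since 92.56 N is within the 261.6 N limit, the crate stays put and friction is exactly 92.6 N.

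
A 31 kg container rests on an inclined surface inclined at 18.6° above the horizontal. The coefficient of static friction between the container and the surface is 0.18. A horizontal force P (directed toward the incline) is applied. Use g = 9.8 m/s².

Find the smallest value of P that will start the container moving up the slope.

At impending motion up the slope, friction acts down-slope at its limit: f = μ_s N.
Perpendicular to the incline: N = m g cos θ + P sin θ.
Along the incline: P cos θ = m g sin θ + μ_s N = m g sin θ + μ_s (m g cos θ + P sin θ).
Solving, P (cos θ − μ_s sin θ) = m g (sin θ + μ_s cos θ), so P = 31×9.8×(sin 18.6° + 0.18 cos 18.6°)/(cos 18.6° − 0.18 sin 18.6°) = 304×0.4896/0.8904 = 167 N.

P ≈ 167 N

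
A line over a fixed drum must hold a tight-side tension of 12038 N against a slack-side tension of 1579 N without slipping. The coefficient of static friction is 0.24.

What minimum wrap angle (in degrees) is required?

T₂/T₁ = e^{μβ} → β = ln(T₂/T₁)/μ.
β = ln(12038/1579)/0.24 = 2.031/0.24 = 8.464 rad.
In degrees: β = 8.464 × 180/π = 485°.

β_min ≈ 485°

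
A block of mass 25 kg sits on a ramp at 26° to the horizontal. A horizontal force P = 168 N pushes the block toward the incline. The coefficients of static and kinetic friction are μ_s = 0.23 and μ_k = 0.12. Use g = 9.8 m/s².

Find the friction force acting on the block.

Resolve perpendicular to the incline: N = m g cos θ + P sin θ = 25×9.8×cos 26° + 168×sin 26° = 293.9 N.
Along the incline, the net driving force (taking up-slope positive) is P cos θ − m g sin θ = 151 − 107.4 = 43.6 N, so equilibrium requires friction f = -43.6 N (down-slope).
The limit of static friction is μ_s N = 67.59 N.
|f_req| = 43.6 ≤ 67.59 N → the block is in equilibrium; friction equals the required value.

f ≈ 43.6 N (down the incline)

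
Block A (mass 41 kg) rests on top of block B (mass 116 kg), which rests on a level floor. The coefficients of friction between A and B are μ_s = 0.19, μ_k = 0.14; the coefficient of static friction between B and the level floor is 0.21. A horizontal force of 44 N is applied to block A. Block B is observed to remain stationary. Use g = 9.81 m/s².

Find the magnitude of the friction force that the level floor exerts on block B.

f ≈ 44 N

Normal force at the A–B interface: N₁ = m_A g = 402.2 N.
Maximum static friction on A from B: μ_s N₁ = 0.19×402.2 = 76.42 N.
P = 44 N is within that limit, so A and B move together (both at rest); the A–B friction is simply f₁ = P = 44 N.
B experiences an equal 44 N forward from A (third law). B is in equilibrium, so the floor supplies f₂ = 44 N of static friction (limit μ_s(m_A+m_B)g = 323.4 N, not exceeded).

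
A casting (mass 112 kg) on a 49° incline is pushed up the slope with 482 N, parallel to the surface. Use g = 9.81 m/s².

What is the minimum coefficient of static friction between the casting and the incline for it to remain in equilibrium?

μ_s,min ≈ 0.482

N = m g cos θ = 720.8 N.
Friction must make up the shortfall along the incline: f = m g sin θ − P = 829.2 − 482 = 347.2 N.
At the threshold f = μ_s N, so μ_s,min = 347.2/720.8 = 0.482.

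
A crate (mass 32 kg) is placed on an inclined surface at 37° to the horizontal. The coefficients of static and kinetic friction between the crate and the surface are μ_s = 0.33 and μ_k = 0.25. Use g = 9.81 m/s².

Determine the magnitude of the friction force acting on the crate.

Normal force: N = m g cos θ = 32 × 9.81 × cos 37° = 250.7 N.
For equilibrium along the incline, friction must balance the weight component: f = m g sin θ = 188.9 N up the slope.
Static friction can supply at most μ_s N = 82.73 N.
|188.9| exceeds 82.73 N, so the crate slips down-slope; friction is kinetic, f = μ_k N = 0.25×250.7 = 62.7 N.

f ≈ 62.7 N (up the incline)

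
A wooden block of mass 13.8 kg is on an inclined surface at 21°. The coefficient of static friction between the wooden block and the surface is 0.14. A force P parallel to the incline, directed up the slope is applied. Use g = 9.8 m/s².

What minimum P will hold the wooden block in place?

P_min ≈ 30.8 N

The wooden block tends to slide down (tan θ > μ_s), so at the point of impending slip friction acts up-slope at its limit: f = μ_s N.
P is parallel to the surface, so N = m g cos θ = 126 N.
Along the incline: P + μ_s N = m g sin θ, so P = 48.5 − 0.14×126 = 30.8 N.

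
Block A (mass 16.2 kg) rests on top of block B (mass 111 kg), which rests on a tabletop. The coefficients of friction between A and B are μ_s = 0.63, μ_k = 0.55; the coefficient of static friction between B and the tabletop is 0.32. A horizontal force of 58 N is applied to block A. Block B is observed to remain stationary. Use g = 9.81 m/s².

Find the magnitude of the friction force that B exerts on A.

Normal force at the A–B interface: N₁ = m_A g = 158.9 N.
So the A–B interface can sustain at most μ_s N₁ = 100.1 N of static friction.
P = 58 N is within that limit, so A and B move together (both at rest); the A–B friction is simply f₁ = P = 58 N.
By Newton's third law B feels 58 N forward from A. With B stationary, the floor's static friction on B balances it: f₂ = 58 N (well within μ_s(m_A+m_B)g = 399.3 N).

f ≈ 58 N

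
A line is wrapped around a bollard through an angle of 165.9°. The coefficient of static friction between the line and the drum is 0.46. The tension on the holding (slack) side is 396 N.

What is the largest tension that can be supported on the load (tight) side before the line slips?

T_max ≈ 1500 N

At impending slip the capstan equation gives T₂/T₁ = e^{μβ} with β in radians.
β = 165.9° × π/180 = 2.896 rad.
e^{μβ} = e^{0.46×2.896} = 3.788.
T₂ = T₁ · e^{μβ} = 396 × 3.788 = 1500 N.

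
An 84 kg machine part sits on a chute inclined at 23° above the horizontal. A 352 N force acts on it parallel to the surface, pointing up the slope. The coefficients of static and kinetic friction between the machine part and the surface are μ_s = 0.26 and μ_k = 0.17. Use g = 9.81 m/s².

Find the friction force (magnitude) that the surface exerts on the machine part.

Normal force: N = m g cos θ = 84 × 9.81 × cos 23° = 758.5 N.
For equilibrium along the incline the friction force must supply f = m g sin θ − P = 322 − 352 = -30.02 N (positive meaning up-slope).
Maximum static friction available: μ_s N = 0.26 × 758.5 = 197.2 N.
Since |-30.02| ≤ 197.2 N, static friction is sufficient; f equals the required value, not μ_s N.

f ≈ 30 N (down the incline)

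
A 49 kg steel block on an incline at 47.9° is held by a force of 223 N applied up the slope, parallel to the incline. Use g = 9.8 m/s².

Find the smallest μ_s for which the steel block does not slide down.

N = m g cos θ = 321.9 N.
Friction must make up the shortfall along the incline: f = m g sin θ − P = 356.3 − 223 = 133.3 N.
At the threshold f = μ_s N, so μ_s,min = 133.3/321.9 = 0.414.

μ_s,min ≈ 0.414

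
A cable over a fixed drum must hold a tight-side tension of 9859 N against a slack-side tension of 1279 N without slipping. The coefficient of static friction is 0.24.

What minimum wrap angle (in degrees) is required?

T₂/T₁ = e^{μβ} → β = ln(T₂/T₁)/μ.
β = ln(9859/1279)/0.24 = 2.042/0.24 = 8.51 rad.
In degrees: β = 8.51 × 180/π = 488°.

β_min ≈ 488°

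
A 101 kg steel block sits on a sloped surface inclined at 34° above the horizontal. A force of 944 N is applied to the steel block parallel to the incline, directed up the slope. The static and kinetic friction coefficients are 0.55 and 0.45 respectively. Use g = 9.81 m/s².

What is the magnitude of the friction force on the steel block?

Perpendicular to the surface, N = m g cos θ = 101·9.81·cos 34° = 821.4 N.
The friction needed for equilibrium is m g sin θ − P = 554.1 − 944 = -389.9 N, measured positive up-slope.
Static friction can supply at most μ_s N = 451.8 N.
Since |-389.9| ≤ 451.8 N, no slip — friction simply equals what equilibrium demands.

f ≈ 390 N (down the incline)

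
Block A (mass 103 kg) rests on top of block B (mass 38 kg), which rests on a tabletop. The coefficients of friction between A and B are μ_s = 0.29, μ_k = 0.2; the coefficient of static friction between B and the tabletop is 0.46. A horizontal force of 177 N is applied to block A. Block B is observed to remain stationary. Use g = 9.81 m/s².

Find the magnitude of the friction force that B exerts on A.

The normal force B exerts on A is simply A's weight, N₁ = 1010 N.
Maximum static friction on A from B: μ_s N₁ = 0.29×1010 = 293 N.
Since P = 177 N ≤ 293 N, A does not slip on B; friction on A equals P = 177 N.
By Newton's third law B feels 177 N forward from A. With B stationary, the floor's static friction on B balances it: f₂ = 177 N (well within μ_s(m_A+m_B)g = 636.3 N).

f ≈ 177 N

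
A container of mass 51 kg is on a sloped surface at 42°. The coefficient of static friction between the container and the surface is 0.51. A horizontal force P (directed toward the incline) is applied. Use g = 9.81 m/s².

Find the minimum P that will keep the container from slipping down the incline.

The container tends to slide down (tan θ > μ_s), so at the point of impending slip friction acts up-slope at its limit: f = μ_s N.
Perpendicular to the incline: N = m g cos θ + P sin θ.
Along the incline: P cos θ + μ_s N = m g sin θ, i.e. P cos θ + μ_s (m g cos θ + P sin θ) = m g sin θ.
Solving, P (cos θ + μ_s sin θ) = m g (sin θ − μ_s cos θ), so P = 500×0.2901/1.084 = 134 N.

P_min ≈ 134 N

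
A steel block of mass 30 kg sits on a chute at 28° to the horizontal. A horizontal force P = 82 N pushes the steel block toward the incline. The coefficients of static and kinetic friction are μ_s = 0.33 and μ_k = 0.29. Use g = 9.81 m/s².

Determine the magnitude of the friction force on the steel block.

Normal direction: N = m g cos θ + P sin θ = 298.3 N.
Parallel to the incline: P cos θ − m g sin θ = 72.4 − 138.2 = -65.76 N; the friction needed to balance this is 65.76 N acting up the slope.
Maximum static friction: μ_s N = 0.33 × 298.3 = 98.45 N.
Since 65.76 N is within the 98.45 N limit, the steel block stays put and friction is exactly 65.8 N.

f ≈ 65.8 N (up the incline)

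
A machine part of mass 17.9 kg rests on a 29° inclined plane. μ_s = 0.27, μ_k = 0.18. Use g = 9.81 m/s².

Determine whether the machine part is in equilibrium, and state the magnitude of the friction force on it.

N = m g cos θ = 154 N.
Down-slope weight component: m g sin θ = 85.1 N.
μ_s N = 41.5 N.
85.1 > 41.5 N, so it slides; kinetic friction f = μ_k N = 0.18×154 = 27.6 N.

f ≈ 27.6 N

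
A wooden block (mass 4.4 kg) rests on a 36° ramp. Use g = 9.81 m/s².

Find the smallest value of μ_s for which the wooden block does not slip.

μ_s,min ≈ 0.727

At the slip threshold m g sin θ = μ_s m g cos θ, so μ_s,min = tan θ.
μ_s,min = tan 36° = 0.727.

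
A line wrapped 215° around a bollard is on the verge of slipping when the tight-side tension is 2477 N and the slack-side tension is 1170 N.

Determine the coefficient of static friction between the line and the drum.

μ ≈ 0.2

T₂/T₁ = e^{μβ} → μ = ln(T₂/T₁)/β.
β = 215° = 3.752 rad.
μ = ln(2477/1170)/3.752 = ln(2.117)/3.752 = 0.2.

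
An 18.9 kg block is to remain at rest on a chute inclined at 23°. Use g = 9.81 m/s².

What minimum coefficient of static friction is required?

μ_s,min ≈ 0.424

At the slip threshold m g sin θ = μ_s m g cos θ, so μ_s,min = tan θ.
μ_s,min = tan 23° = 0.424.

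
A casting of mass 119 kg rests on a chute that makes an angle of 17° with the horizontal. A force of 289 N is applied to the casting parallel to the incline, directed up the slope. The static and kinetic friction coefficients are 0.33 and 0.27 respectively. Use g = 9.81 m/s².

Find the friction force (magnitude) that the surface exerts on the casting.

Perpendicular to the surface, N = m g cos θ = 119·9.81·cos 17° = 1116 N.
The friction needed for equilibrium is m g sin θ − P = 341.3 − 289 = 52.31 N, measured positive up-slope.
The static-friction ceiling is μ_s N = 0.33 × 1116 = 368.4 N.
Since |52.31| ≤ 368.4 N, the casting remains in static equilibrium and friction takes exactly the required value.

f ≈ 52.3 N (up the incline)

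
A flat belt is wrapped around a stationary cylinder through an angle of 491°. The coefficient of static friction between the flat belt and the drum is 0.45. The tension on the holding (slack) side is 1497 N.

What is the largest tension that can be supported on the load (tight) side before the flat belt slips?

At impending slip the capstan equation gives T₂/T₁ = e^{μβ} with β in radians.
β = 491° × π/180 = 8.57 rad.
e^{μβ} = e^{0.45×8.57} = 47.29.
T₂ = T₁ · e^{μβ} = 1497 × 47.29 = 70800 N.

T_max ≈ 70800 N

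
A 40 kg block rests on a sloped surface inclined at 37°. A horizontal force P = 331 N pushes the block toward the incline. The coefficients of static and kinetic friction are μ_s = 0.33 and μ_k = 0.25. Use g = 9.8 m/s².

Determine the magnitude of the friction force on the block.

Resolve perpendicular to the incline: N = m g cos θ + P sin θ = 40×9.8×cos 37° + 331×sin 37° = 512.3 N.
Along the incline, the net driving force (taking up-slope positive) is P cos θ − m g sin θ = 264.3 − 235.9 = 28.44 N, so equilibrium requires friction f = -28.44 N (down-slope).
Maximum static friction: μ_s N = 0.33 × 512.3 = 169 N.
|f_req| = 28.44 ≤ 169 N → the block is in equilibrium; friction equals the required value.

f ≈ 28.4 N (down the incline)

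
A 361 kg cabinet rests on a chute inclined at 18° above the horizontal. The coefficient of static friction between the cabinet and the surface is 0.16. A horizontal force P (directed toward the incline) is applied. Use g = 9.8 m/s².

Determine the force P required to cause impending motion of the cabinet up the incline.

At impending motion up the slope, friction acts down-slope at its limit: f = μ_s N.
Perpendicular to the incline: N = m g cos θ + P sin θ.
Along the incline: P cos θ = m g sin θ + μ_s N = m g sin θ + μ_s (m g cos θ + P sin θ).
Solving, P (cos θ − μ_s sin θ) = m g (sin θ + μ_s cos θ), so P = 361×9.8×(sin 18° + 0.16 cos 18°)/(cos 18° − 0.16 sin 18°) = 3540×0.4612/0.9016 = 1810 N.

P ≈ 1810 N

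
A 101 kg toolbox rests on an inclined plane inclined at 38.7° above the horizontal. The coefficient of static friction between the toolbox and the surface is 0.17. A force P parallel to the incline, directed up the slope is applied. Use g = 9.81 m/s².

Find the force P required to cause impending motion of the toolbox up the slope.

At impending motion up the slope, friction acts down-slope at its limit: f = μ_s N.
P is parallel to the surface, so N = m g cos θ = 773 N.
Along the incline: P = m g sin θ + μ_s N = 619 + 0.17×773 = 751 N.

P ≈ 751 N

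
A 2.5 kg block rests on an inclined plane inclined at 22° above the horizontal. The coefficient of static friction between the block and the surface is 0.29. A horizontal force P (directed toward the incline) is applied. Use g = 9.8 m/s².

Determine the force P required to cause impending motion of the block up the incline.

At impending motion up the slope, friction acts down-slope at its limit: f = μ_s N.
Perpendicular to the incline: N = m g cos θ + P sin θ.
Along the incline: P cos θ = m g sin θ + μ_s N = m g sin θ + μ_s (m g cos θ + P sin θ).
Solving, P (cos θ − μ_s sin θ) = m g (sin θ + μ_s cos θ), so P = 2.5×9.8×(sin 22° + 0.29 cos 22°)/(cos 22° − 0.29 sin 22°) = 24.5×0.6435/0.8185 = 19.3 N.

P ≈ 19.3 N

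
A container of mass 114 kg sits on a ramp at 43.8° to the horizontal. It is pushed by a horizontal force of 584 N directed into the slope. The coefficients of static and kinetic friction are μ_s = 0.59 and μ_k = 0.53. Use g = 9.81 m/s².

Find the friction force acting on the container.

f ≈ 353 N (up the incline)

The horizontal push has a component P sin θ into the surface, so N = m g cos θ + P sin θ = 807.2 + 404.2 = 1211 N.
Parallel to the incline: P cos θ − m g sin θ = 421.5 − 774.1 = -352.5 N; the friction needed to balance this is 352.5 N acting up the slope.
The limit of static friction is μ_s N = 714.7 N.
Since 352.5 N is within the 714.7 N limit, the container stays put and friction is exactly 353 N.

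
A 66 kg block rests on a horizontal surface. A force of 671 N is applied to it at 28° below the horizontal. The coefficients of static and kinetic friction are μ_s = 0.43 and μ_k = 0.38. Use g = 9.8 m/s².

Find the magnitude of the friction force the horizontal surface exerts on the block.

f ≈ 365 N

The vertical component of P adds to the normal force: N = m g + P sin α = 646.8 + 315 = 961.8 N.
Horizontally, friction must balance P cos α = 592.5 N.
The static-friction limit is μ_s N = 413.6 N.
592.5 > 413.6 N → the block slides; f = μ_k N = 0.38×961.8 = 365 N.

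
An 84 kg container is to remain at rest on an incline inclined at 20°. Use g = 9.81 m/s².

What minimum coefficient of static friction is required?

At the slip threshold m g sin θ = μ_s m g cos θ, so μ_s,min = tan θ.
μ_s,min = tan 20° = 0.364.

μ_s,min ≈ 0.364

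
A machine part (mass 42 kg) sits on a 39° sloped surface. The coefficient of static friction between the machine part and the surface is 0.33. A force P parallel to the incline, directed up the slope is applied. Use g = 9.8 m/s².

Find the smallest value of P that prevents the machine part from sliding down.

The machine part tends to slide down (tan θ > μ_s), so at the point of impending slip friction acts up-slope at its limit: f = μ_s N.
P is parallel to the surface, so N = m g cos θ = 320 N.
Along the incline: P + μ_s N = m g sin θ, so P = 259 − 0.33×320 = 153 N.

P_min ≈ 153 N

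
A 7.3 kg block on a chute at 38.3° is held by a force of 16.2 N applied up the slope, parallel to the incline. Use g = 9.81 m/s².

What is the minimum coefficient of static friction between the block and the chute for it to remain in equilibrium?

μ_s,min ≈ 0.501

N = m g cos θ = 56.2 N.
Friction must make up the shortfall along the incline: f = m g sin θ − P = 44.38 − 16.2 = 28.18 N.
At the threshold f = μ_s N, so μ_s,min = 28.18/56.2 = 0.501.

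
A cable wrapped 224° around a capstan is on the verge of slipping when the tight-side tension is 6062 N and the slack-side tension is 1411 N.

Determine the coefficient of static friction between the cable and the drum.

μ ≈ 0.373

T₂/T₁ = e^{μβ} → μ = ln(T₂/T₁)/β.
β = 224° = 3.91 rad.
μ = ln(6062/1411)/3.91 = ln(4.296)/3.91 = 0.373.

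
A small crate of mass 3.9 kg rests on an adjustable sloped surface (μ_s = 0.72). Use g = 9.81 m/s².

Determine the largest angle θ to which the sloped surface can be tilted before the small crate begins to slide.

At the slip threshold, m g sin θ = μ_s · m g cos θ, so tan θ = μ_s.
θ_max = arctan(0.72) = 35.8°.

θ_max ≈ 35.8°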